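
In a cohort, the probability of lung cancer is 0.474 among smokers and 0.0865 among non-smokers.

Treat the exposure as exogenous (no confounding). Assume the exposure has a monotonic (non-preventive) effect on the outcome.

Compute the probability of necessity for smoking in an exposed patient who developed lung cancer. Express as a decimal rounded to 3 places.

PN ≈ 0.818

Let p₁ = 0.474, p₀ = 0.0865.
Under exogeneity and monotonicity, PN = (p₁ − p₀) / p₁.
PN = (0.474 − 0.0865) / 0.474 = 0.3875 / 0.474 ≈ 0.8175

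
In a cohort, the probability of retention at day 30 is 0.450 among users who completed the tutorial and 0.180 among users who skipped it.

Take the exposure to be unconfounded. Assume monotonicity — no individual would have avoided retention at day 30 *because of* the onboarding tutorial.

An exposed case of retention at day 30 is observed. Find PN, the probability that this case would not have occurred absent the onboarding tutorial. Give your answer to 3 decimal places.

PN ≈ 0.600

Let p₁ = 0.45, p₀ = 0.18.
Under exogeneity and monotonicity, PN = (p₁ − p₀) / p₁.
PN = (0.45 − 0.18) / 0.45 = 0.27 / 0.45 ≈ 0.6000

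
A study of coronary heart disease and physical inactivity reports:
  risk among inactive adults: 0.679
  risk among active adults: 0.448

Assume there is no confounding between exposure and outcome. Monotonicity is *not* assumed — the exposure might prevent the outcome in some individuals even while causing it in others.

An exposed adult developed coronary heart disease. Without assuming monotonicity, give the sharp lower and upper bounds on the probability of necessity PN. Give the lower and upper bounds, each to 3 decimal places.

0.340 ≤ PN ≤ 0.813

Let p₁ = 0.679, p₀ = 0.448.
Under exogeneity alone the bounds on PN are max{0,(p₁−p₀)/p₁} ≤ PN ≤ min{1,(1−p₀)/p₁}.
  lower = (p₁ − p₀)/p₁ = 0.231 / 0.679 ≈ 0.3402
  upper = min{1, (1 − p₀)/p₁} = 0.552 / 0.679 ≈ 0.8130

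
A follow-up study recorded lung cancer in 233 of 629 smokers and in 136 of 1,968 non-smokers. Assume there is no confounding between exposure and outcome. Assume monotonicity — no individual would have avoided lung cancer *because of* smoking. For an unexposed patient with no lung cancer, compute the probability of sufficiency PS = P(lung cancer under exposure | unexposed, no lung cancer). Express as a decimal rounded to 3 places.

PS ≈ 0.324

p₁ = P(outcome | exposed) = 233/629 = 0.37043
p₀ = P(outcome | unexposed) = 136/1968 = 0.069106
Under exogeneity and monotonicity, PS = (p₁ − p₀) / (1 − p₀).
PS = (0.37043 − 0.069106) / (1 − 0.069106) = 0.30132 / 0.93089 ≈ 0.3237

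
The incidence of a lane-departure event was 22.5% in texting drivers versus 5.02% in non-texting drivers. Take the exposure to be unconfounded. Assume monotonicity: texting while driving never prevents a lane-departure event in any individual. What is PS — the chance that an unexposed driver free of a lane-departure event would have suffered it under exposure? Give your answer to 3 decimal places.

PS ≈ 0.184

p₁ = 0.225, p₀ = 0.0502.
Under exogeneity and monotonicity, PS = (p₁ − p₀) / (1 − p₀).
PS = (0.225 − 0.0502) / (1 − 0.0502) = 0.1748 / 0.9498 ≈ 0.1840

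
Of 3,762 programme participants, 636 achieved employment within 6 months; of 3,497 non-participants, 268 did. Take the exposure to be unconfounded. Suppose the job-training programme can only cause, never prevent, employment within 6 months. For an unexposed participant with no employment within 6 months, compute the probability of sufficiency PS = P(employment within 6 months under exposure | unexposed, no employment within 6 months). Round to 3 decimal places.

p₁ = P(outcome | exposed) = 636/3762 = 0.16906
p₀ = P(outcome | unexposed) = 268/3497 = 0.076637
Under exogeneity and monotonicity, PS = (p₁ − p₀) / (1 − p₀).
PS = (0.16906 − 0.076637) / (1 − 0.076637) = 0.092422 / 0.92336 ≈ 0.1001

PS ≈ 0.100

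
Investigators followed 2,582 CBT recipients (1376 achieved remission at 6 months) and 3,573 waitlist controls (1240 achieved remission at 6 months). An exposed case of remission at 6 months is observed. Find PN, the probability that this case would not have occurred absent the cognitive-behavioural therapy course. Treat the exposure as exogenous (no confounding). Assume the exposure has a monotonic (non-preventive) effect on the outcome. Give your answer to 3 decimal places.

PN ≈ 0.349

p₁ = P(outcome | exposed) = 1376/2582 = 0.53292
p₀ = P(outcome | unexposed) = 1240/3573 = 0.34705
Under exogeneity and monotonicity, PN = (p₁ − p₀) / p₁.
PN = (0.53292 − 0.34705) / 0.53292 = 0.18587 / 0.53292 ≈ 0.3488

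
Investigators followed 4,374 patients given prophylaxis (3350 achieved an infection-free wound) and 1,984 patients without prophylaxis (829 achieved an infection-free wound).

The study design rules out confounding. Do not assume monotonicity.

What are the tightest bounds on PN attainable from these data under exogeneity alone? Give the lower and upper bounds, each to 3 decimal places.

0.454 ≤ PN ≤ 0.760

p₁ = P(outcome | exposed) = 3350/4374 = 0.76589
p₀ = P(outcome | unexposed) = 829/1984 = 0.41784
Under exogeneity alone the bounds on PN are max{0,(p₁−p₀)/p₁} ≤ PN ≤ min{1,(1−p₀)/p₁}.
  lower = (p₁ − p₀)/p₁ = 0.34805 / 0.76589 ≈ 0.4544
  upper = min{1, (1 − p₀)/p₁} = 0.58216 / 0.76589 ≈ 0.7601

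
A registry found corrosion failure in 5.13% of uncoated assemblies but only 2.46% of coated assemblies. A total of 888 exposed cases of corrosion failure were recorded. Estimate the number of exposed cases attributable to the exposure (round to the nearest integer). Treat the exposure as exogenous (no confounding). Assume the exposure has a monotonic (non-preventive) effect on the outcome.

about 462 cases

p₁ = 0.0513, p₀ = 0.0246.
PN = (p₁ − p₀)/p₁ = (0.0513 − 0.0246) / 0.0513 ≈ 0.52047.
Attributable cases ≈ PN × (exposed cases) = 0.52047 × 888 ≈ 462.18.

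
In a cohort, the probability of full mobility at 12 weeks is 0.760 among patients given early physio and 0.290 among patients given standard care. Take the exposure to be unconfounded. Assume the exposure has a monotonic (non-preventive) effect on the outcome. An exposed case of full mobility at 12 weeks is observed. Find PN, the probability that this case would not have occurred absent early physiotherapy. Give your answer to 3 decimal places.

Let p₁ = 0.76, p₀ = 0.29.
Under exogeneity and monotonicity, PN = (p₁ − p₀) / p₁.
PN = (0.76 − 0.29) / 0.76 = 0.47 / 0.76 ≈ 0.6184

PN ≈ 0.618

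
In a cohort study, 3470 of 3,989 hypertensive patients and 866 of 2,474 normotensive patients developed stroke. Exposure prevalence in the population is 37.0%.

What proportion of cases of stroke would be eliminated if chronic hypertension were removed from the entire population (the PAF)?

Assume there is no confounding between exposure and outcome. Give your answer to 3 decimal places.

p₁ = P(outcome | exposed) = 3470/3989 = 0.86989
p₀ = P(outcome | unexposed) = 866/2474 = 0.35004
Overall risk P(Y=1) = π·p₁ + (1−π)·p₀ = 0.37×0.86989 + 0.63×0.35004 = 0.54239.
Under exogeneity, PAF = [P(Y=1) − p₀] / P(Y=1).
PAF = (0.54239 − 0.35004) / 0.54239 ≈ 0.3546

PAF ≈ 0.355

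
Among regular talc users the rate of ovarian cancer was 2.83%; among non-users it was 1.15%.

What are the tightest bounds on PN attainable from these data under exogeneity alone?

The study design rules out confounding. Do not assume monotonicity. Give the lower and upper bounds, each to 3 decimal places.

0.594 ≤ PN ≤ 1.000

p₁ = 0.0283, p₀ = 0.0115.
Under exogeneity alone the bounds on PN are max{0,(p₁−p₀)/p₁} ≤ PN ≤ min{1,(1−p₀)/p₁}.
  lower = (p₁ − p₀)/p₁ = 0.0168 / 0.0283 ≈ 0.5936
  upper = min{1, (1 − p₀)/p₁} = 0.9885 / 0.0283 ≈ 34.9293 → capped at 1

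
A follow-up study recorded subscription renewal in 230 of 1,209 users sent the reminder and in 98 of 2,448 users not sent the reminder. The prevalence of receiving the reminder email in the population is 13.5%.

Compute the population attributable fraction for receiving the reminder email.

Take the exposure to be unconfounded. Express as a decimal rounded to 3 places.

PAF ≈ 0.336

p₁ = P(outcome | exposed) = 230/1209 = 0.19024
p₀ = P(outcome | unexposed) = 98/2448 = 0.040033
Overall risk P(Y=1) = π·p₁ + (1−π)·p₀ = 0.135×0.19024 + 0.865×0.040033 = 0.060311.
Under exogeneity, PAF = [P(Y=1) − p₀] / P(Y=1).
PAF = (0.060311 − 0.040033) / 0.060311 ≈ 0.3362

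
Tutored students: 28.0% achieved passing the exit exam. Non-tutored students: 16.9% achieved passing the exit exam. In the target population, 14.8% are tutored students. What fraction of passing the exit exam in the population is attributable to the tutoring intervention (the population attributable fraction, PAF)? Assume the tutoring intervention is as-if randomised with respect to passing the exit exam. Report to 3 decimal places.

p₁ = 0.28, p₀ = 0.169.
Overall risk P(Y=1) = π·p₁ + (1−π)·p₀ = 0.148×0.28 + 0.852×0.169 = 0.18543.
Under exogeneity, PAF = [P(Y=1) − p₀] / P(Y=1).
PAF = (0.18543 − 0.169) / 0.18543 ≈ 0.0886

PAF ≈ 0.089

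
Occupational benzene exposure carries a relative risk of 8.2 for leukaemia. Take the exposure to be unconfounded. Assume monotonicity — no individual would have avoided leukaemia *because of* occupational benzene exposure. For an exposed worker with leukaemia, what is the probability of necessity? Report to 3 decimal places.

Under exogeneity and monotonicity, PN = (RR − 1) / RR = 1 − 1/RR.
PN = (8.2 − 1) / 8.2 = 7.2 / 8.2 ≈ 0.8780

PN ≈ 0.878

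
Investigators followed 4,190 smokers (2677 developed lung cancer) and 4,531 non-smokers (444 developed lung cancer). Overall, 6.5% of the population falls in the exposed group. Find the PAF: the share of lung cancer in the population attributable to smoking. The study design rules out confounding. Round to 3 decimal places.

PAF ≈ 0.264

p₁ = P(outcome | exposed) = 2677/4190 = 0.6389
p₀ = P(outcome | unexposed) = 444/4531 = 0.097992
Overall risk P(Y=1) = π·p₁ + (1−π)·p₀ = 0.065×0.6389 + 0.935×0.097992 = 0.13315.
Under exogeneity, PAF = [P(Y=1) − p₀] / P(Y=1).
PAF = (0.13315 − 0.097992) / 0.13315 ≈ 0.2641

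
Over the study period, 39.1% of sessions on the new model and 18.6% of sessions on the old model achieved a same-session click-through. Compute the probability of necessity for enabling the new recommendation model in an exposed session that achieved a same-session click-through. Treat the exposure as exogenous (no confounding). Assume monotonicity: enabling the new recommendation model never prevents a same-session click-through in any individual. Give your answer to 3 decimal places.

PN ≈ 0.524

p₁ = 0.391, p₀ = 0.186.
Under exogeneity and monotonicity, PN = (p₁ − p₀) / p₁.
PN = (0.391 − 0.186) / 0.391 = 0.205 / 0.391 ≈ 0.5243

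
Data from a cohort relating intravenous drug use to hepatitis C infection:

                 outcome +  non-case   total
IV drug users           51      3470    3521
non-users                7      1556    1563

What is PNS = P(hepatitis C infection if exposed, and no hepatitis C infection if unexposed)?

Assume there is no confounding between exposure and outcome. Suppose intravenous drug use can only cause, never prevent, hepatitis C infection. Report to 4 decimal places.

PNS ≈ 0.0100

p₁ = P(outcome | exposed) = 51/3521 = 0.014485
p₀ = P(outcome | unexposed) = 7/1563 = 0.0044786
Under exogeneity and monotonicity, PNS = p₁ − p₀.
PNS = 0.014485 − 0.0044786 = 0.010006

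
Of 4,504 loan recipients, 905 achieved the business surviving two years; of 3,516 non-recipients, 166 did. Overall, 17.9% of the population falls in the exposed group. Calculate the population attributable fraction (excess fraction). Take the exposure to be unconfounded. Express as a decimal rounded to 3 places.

p₁ = P(outcome | exposed) = 905/4504 = 0.20093
p₀ = P(outcome | unexposed) = 166/3516 = 0.047213
Overall risk P(Y=1) = π·p₁ + (1−π)·p₀ = 0.179×0.20093 + 0.821×0.047213 = 0.074729.
Under exogeneity, PAF = [P(Y=1) − p₀] / P(Y=1).
PAF = (0.074729 − 0.047213) / 0.074729 ≈ 0.3682

PAF ≈ 0.368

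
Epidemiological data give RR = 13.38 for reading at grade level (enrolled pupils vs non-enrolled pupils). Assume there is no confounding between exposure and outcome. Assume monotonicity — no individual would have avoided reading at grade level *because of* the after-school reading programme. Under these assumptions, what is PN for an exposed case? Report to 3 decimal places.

Under exogeneity and monotonicity, PN = (RR − 1) / RR = 1 − 1/RR.
PN = (13.38 − 1) / 13.38 = 12.38 / 13.38 ≈ 0.9253

PN ≈ 0.925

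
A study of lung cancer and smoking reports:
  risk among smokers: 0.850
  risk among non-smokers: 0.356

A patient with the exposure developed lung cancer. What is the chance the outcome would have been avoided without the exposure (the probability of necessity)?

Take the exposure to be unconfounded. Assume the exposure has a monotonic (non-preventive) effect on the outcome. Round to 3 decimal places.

PN ≈ 0.581

Let p₁ = 0.85, p₀ = 0.356.
Under exogeneity and monotonicity, PN = (p₁ − p₀) / p₁.
PN = (0.85 − 0.356) / 0.85 = 0.494 / 0.85 ≈ 0.5812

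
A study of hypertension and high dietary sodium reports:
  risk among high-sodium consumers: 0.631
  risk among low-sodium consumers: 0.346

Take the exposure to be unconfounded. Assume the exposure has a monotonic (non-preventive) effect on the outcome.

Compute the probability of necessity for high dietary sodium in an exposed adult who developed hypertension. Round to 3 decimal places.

Let p₁ = 0.631, p₀ = 0.346.
Under exogeneity and monotonicity, PN = (p₁ − p₀) / p₁.
PN = (0.631 − 0.346) / 0.631 = 0.285 / 0.631 ≈ 0.4517

PN ≈ 0.452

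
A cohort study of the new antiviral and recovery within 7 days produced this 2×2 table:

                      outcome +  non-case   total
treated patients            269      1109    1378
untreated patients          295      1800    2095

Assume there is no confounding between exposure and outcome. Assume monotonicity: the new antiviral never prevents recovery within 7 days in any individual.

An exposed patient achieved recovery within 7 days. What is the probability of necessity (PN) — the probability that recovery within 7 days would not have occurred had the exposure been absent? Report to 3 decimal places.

p₁ = P(outcome | exposed) = 269/1378 = 0.19521
p₀ = P(outcome | unexposed) = 295/2095 = 0.14081
Under exogeneity and monotonicity, PN = (p₁ − p₀) / p₁.
PN = (0.19521 − 0.14081) / 0.19521 = 0.054399 / 0.19521 ≈ 0.2787

PN ≈ 0.279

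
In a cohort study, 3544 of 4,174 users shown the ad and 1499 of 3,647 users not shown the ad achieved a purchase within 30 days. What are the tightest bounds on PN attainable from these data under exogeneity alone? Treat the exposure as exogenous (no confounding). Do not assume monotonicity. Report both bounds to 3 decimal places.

0.516 ≤ PN ≤ 0.694

p₁ = P(outcome | exposed) = 3544/4174 = 0.84907
p₀ = P(outcome | unexposed) = 1499/3647 = 0.41102
Under exogeneity alone the bounds on PN are max{0,(p₁−p₀)/p₁} ≤ PN ≤ min{1,(1−p₀)/p₁}.
  lower = (p₁ − p₀)/p₁ = 0.43804 / 0.84907 ≈ 0.5159
  upper = min{1, (1 − p₀)/p₁} = 0.58898 / 0.84907 ≈ 0.6937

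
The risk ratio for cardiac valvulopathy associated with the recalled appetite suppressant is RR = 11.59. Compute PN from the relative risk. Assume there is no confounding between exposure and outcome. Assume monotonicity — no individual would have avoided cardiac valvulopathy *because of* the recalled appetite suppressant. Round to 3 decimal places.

PN ≈ 0.914

Under exogeneity and monotonicity, PN = (RR − 1) / RR = 1 − 1/RR.
PN = (11.59 − 1) / 11.59 = 10.59 / 11.59 ≈ 0.9137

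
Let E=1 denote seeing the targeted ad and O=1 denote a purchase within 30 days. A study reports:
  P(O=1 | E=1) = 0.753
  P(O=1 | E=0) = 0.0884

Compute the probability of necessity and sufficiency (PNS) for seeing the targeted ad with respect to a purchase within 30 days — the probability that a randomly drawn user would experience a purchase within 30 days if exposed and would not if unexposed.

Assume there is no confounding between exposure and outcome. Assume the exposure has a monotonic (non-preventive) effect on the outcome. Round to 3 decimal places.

Let p₁ = 0.753, p₀ = 0.0884.
Under exogeneity and monotonicity, PNS = p₁ − p₀.
PNS = 0.753 − 0.0884 = 0.6646

PNS ≈ 0.665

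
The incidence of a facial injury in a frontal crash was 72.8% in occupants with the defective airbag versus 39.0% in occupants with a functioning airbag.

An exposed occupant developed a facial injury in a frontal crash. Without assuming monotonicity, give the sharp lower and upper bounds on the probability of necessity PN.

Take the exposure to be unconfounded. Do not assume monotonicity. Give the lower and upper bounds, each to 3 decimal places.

p₁ = 0.728, p₀ = 0.39.
Under exogeneity alone the bounds on PN are max{0,(p₁−p₀)/p₁} ≤ PN ≤ min{1,(1−p₀)/p₁}.
  lower = (p₁ − p₀)/p₁ = 0.338 / 0.728 ≈ 0.4643
  upper = min{1, (1 − p₀)/p₁} = 0.61 / 0.728 ≈ 0.8379

0.464 ≤ PN ≤ 0.838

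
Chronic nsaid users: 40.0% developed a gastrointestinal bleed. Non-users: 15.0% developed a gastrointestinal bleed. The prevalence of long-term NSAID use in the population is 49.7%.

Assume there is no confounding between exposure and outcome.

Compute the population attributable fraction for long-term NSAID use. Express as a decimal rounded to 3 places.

p₁ = 0.4, p₀ = 0.15.
Overall risk P(Y=1) = π·p₁ + (1−π)·p₀ = 0.497×0.4 + 0.503×0.15 = 0.27425.
Under exogeneity, PAF = [P(Y=1) − p₀] / P(Y=1).
PAF = (0.27425 − 0.15) / 0.27425 ≈ 0.4531

PAF ≈ 0.453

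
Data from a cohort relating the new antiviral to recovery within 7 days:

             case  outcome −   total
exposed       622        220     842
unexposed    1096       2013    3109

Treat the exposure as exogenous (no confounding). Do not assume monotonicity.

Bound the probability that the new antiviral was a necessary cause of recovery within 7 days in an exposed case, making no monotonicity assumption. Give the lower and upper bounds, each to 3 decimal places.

0.523 ≤ PN ≤ 0.876

p₁ = P(outcome | exposed) = 622/842 = 0.73872
p₀ = P(outcome | unexposed) = 1096/3109 = 0.35252
Under exogeneity alone the bounds on PN are max{0,(p₁−p₀)/p₁} ≤ PN ≤ min{1,(1−p₀)/p₁}.
  lower = (p₁ − p₀)/p₁ = 0.38619 / 0.73872 ≈ 0.5228
  upper = min{1, (1 − p₀)/p₁} = 0.64748 / 0.73872 ≈ 0.8765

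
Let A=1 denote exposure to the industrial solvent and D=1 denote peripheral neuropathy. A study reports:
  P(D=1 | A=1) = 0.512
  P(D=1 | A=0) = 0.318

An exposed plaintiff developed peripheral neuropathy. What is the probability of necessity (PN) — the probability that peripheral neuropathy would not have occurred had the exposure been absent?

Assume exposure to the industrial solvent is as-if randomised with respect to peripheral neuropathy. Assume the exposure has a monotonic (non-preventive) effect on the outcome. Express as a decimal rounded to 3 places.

Let p₁ = 0.512, p₀ = 0.318.
Under exogeneity and monotonicity, PN = (p₁ − p₀) / p₁.
PN = (0.512 − 0.318) / 0.512 = 0.194 / 0.512 ≈ 0.3789

PN ≈ 0.379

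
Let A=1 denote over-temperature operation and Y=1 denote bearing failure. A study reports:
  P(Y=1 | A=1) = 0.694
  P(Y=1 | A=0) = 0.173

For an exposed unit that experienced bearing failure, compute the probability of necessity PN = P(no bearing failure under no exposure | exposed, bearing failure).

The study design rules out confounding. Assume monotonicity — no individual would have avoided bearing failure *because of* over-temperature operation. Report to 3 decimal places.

PN ≈ 0.751

Let p₁ = 0.694, p₀ = 0.173.
Under exogeneity and monotonicity, PN = (p₁ − p₀) / p₁.
PN = (0.694 − 0.173) / 0.694 = 0.521 / 0.694 ≈ 0.7507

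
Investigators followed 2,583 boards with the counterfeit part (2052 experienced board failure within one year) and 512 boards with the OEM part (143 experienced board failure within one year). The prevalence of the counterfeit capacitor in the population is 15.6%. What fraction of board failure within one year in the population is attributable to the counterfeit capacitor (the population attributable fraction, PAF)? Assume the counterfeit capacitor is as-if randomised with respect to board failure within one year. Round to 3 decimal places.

PAF ≈ 0.223

p₁ = P(outcome | exposed) = 2052/2583 = 0.79443
p₀ = P(outcome | unexposed) = 143/512 = 0.2793
Overall risk P(Y=1) = π·p₁ + (1−π)·p₀ = 0.156×0.79443 + 0.844×0.2793 = 0.35966.
Under exogeneity, PAF = [P(Y=1) − p₀] / P(Y=1).
PAF = (0.35966 − 0.2793) / 0.35966 ≈ 0.2234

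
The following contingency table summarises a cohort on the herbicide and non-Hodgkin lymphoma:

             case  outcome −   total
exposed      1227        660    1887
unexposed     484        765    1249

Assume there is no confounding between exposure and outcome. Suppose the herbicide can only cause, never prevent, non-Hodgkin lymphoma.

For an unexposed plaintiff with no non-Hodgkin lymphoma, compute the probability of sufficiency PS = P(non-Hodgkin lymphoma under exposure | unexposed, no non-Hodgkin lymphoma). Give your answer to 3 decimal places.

p₁ = P(outcome | exposed) = 1227/1887 = 0.65024
p₀ = P(outcome | unexposed) = 484/1249 = 0.38751
Under exogeneity and monotonicity, PS = (p₁ − p₀)/(1 − p₀).
PS = (0.65024 − 0.38751) / 0.61249 ≈ 0.4290

PS ≈ 0.429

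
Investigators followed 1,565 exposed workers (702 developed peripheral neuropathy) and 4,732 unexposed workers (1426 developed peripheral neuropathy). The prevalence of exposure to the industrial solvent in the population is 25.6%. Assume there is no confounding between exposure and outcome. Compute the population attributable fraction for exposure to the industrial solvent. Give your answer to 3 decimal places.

PAF ≈ 0.111

p₁ = P(outcome | exposed) = 702/1565 = 0.44856
p₀ = P(outcome | unexposed) = 1426/4732 = 0.30135
Overall risk P(Y=1) = π·p₁ + (1−π)·p₀ = 0.256×0.44856 + 0.744×0.30135 = 0.33904.
Under exogeneity, PAF = [P(Y=1) − p₀] / P(Y=1).
PAF = (0.33904 − 0.30135) / 0.33904 ≈ 0.1112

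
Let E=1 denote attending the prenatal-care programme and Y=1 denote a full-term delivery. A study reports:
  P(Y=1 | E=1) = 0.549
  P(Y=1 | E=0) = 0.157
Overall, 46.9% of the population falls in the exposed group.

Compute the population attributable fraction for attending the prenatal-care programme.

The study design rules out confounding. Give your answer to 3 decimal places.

Let p₁ = 0.549, p₀ = 0.157.
Overall risk P(Y=1) = π·p₁ + (1−π)·p₀ = 0.469×0.549 + 0.531×0.157 = 0.34085.
Under exogeneity, PAF = [P(Y=1) − p₀] / P(Y=1).
PAF = (0.34085 − 0.157) / 0.34085 ≈ 0.5394

PAF ≈ 0.539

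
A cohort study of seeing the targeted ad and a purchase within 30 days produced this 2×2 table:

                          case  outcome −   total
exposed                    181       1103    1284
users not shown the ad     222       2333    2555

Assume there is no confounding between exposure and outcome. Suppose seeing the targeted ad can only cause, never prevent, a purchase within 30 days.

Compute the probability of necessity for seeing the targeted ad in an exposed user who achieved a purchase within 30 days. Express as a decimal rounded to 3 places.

p₁ = P(outcome | exposed) = 181/1284 = 0.14097
p₀ = P(outcome | unexposed) = 222/2555 = 0.086888
Under exogeneity and monotonicity, PN = (p₁ − p₀)/p₁.
PN = (0.14097 − 0.086888) / 0.14097 ≈ 0.3836

PN ≈ 0.384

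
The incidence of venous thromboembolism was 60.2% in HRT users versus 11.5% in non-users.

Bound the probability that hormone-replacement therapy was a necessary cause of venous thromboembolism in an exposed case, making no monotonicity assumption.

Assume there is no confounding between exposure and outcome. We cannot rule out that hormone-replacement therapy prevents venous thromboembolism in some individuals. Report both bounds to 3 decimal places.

0.809 ≤ PN ≤ 1.000

p₁ = 0.602, p₀ = 0.115.
Under exogeneity alone the bounds on PN are max{0,(p₁−p₀)/p₁} ≤ PN ≤ min{1,(1−p₀)/p₁}.
  lower = (p₁ − p₀)/p₁ = 0.487 / 0.602 ≈ 0.8090
  upper = min{1, (1 − p₀)/p₁} = 0.885 / 0.602 ≈ 1.4701 → capped at 1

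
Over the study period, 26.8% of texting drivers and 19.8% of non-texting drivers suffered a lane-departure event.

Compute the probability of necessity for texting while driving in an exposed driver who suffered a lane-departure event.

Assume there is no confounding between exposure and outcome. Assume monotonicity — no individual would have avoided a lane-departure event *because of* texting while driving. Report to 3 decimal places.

p₁ = 0.268, p₀ = 0.198.
Under exogeneity and monotonicity, PN = (p₁ − p₀) / p₁.
PN = (0.268 − 0.198) / 0.268 = 0.07 / 0.268 ≈ 0.2612

PN ≈ 0.261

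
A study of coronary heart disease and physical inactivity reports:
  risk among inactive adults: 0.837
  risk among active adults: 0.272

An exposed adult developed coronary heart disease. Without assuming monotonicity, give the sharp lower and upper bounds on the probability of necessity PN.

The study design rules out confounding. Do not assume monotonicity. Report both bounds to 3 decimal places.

0.675 ≤ PN ≤ 0.870

Let p₁ = 0.837, p₀ = 0.272.
Under exogeneity alone the bounds on PN are max{0,(p₁−p₀)/p₁} ≤ PN ≤ min{1,(1−p₀)/p₁}.
  lower = (p₁ − p₀)/p₁ = 0.565 / 0.837 ≈ 0.6750
  upper = min{1, (1 − p₀)/p₁} = 0.728 / 0.837 ≈ 0.8698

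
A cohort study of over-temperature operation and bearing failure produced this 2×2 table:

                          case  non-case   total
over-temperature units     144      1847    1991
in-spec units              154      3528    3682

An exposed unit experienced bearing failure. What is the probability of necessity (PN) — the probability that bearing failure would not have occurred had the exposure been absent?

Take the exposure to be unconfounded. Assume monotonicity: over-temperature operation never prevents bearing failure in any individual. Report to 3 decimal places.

PN ≈ 0.422

p₁ = P(outcome | exposed) = 144/1991 = 0.072325
p₀ = P(outcome | unexposed) = 154/3682 = 0.041825
Under exogeneity and monotonicity, PN = (p₁ − p₀) / p₁.
PN = (0.072325 − 0.041825) / 0.072325 = 0.0305 / 0.072325 ≈ 0.4217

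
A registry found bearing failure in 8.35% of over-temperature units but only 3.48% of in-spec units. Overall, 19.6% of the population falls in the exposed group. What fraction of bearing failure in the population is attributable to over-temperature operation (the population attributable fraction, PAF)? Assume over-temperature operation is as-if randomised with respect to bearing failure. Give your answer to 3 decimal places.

PAF ≈ 0.215

p₁ = 0.0835, p₀ = 0.0348.
Overall risk P(Y=1) = π·p₁ + (1−π)·p₀ = 0.196×0.0835 + 0.804×0.0348 = 0.044345.
Under exogeneity, PAF = [P(Y=1) − p₀] / P(Y=1).
PAF = (0.044345 − 0.0348) / 0.044345 ≈ 0.2152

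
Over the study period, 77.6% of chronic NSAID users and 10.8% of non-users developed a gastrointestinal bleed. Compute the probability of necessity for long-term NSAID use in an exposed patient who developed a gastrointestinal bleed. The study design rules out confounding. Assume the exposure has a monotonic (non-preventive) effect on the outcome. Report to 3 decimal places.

PN ≈ 0.861

p₁ = 0.776, p₀ = 0.108.
Under exogeneity and monotonicity, PN = (p₁ − p₀) / p₁.
PN = (0.776 − 0.108) / 0.776 = 0.668 / 0.776 ≈ 0.8608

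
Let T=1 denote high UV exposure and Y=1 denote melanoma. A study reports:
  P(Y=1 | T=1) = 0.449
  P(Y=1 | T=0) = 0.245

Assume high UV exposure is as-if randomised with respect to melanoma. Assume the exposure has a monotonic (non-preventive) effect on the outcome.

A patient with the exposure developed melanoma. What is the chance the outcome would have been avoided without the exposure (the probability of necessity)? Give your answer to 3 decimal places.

PN ≈ 0.454

Let p₁ = 0.449, p₀ = 0.245.
Under exogeneity and monotonicity, PN = (p₁ − p₀) / p₁.
PN = (0.449 − 0.245) / 0.449 = 0.204 / 0.449 ≈ 0.4543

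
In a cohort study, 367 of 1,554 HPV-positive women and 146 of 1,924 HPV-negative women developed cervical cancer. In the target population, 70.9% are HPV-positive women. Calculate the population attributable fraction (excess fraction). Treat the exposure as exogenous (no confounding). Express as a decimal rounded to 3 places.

p₁ = P(outcome | exposed) = 367/1554 = 0.23616
p₀ = P(outcome | unexposed) = 146/1924 = 0.075884
Overall risk P(Y=1) = π·p₁ + (1−π)·p₀ = 0.709×0.23616 + 0.291×0.075884 = 0.18952.
Under exogeneity, PAF = [P(Y=1) − p₀] / P(Y=1).
PAF = (0.18952 − 0.075884) / 0.18952 ≈ 0.5996

PAF ≈ 0.600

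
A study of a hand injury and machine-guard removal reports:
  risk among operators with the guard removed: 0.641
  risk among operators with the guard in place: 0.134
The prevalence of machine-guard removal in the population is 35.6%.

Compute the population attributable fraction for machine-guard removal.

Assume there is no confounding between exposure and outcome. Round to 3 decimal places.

Let p₁ = 0.641, p₀ = 0.134.
Overall risk P(Y=1) = π·p₁ + (1−π)·p₀ = 0.356×0.641 + 0.644×0.134 = 0.31449.
Under exogeneity, PAF = [P(Y=1) − p₀] / P(Y=1).
PAF = (0.31449 − 0.134) / 0.31449 ≈ 0.5739

PAF ≈ 0.574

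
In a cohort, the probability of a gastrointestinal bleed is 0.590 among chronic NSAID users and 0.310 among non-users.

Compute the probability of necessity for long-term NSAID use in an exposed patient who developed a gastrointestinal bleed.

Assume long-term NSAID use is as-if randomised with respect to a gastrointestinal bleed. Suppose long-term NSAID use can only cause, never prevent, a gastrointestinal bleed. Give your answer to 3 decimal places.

Let p₁ = 0.59, p₀ = 0.31.
Under exogeneity and monotonicity, PN = (p₁ − p₀) / p₁.
PN = (0.59 − 0.31) / 0.59 = 0.28 / 0.59 ≈ 0.4746

PN ≈ 0.475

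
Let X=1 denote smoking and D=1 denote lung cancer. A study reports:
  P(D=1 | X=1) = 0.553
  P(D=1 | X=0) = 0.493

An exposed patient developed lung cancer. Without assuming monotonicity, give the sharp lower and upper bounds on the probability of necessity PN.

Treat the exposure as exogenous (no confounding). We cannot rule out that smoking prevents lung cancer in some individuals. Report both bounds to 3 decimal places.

Let p₁ = 0.553, p₀ = 0.493.
Under exogeneity alone the bounds on PN are max{0,(p₁−p₀)/p₁} ≤ PN ≤ min{1,(1−p₀)/p₁}.
  lower = (p₁ − p₀)/p₁ = 0.06 / 0.553 ≈ 0.1085
  upper = min{1, (1 − p₀)/p₁} = 0.507 / 0.553 ≈ 0.9168

0.108 ≤ PN ≤ 0.917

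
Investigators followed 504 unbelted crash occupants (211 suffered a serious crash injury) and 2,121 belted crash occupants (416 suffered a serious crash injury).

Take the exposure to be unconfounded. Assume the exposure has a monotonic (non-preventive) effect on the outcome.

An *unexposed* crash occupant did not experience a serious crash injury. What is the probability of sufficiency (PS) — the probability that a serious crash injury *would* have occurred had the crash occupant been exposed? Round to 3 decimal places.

PS ≈ 0.277

p₁ = P(outcome | exposed) = 211/504 = 0.41865
p₀ = P(outcome | unexposed) = 416/2121 = 0.19613
Under exogeneity and monotonicity, PS = (p₁ − p₀) / (1 − p₀).
PS = (0.41865 − 0.19613) / (1 − 0.19613) = 0.22252 / 0.80387 ≈ 0.2768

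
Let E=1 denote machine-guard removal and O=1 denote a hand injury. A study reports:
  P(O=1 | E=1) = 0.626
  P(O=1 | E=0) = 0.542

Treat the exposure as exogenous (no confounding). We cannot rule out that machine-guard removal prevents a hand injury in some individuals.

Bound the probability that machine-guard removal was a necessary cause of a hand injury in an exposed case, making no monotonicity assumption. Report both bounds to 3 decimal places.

Let p₁ = 0.626, p₀ = 0.542.
Under exogeneity alone the bounds on PN are max{0,(p₁−p₀)/p₁} ≤ PN ≤ min{1,(1−p₀)/p₁}.
  lower = (p₁ − p₀)/p₁ = 0.084 / 0.626 ≈ 0.1342
  upper = min{1, (1 − p₀)/p₁} = 0.458 / 0.626 ≈ 0.7316

0.134 ≤ PN ≤ 0.732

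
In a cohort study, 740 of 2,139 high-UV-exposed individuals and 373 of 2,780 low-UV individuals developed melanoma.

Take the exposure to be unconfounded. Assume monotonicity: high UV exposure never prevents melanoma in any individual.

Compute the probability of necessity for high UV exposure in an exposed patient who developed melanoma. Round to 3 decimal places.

PN ≈ 0.612

p₁ = P(outcome | exposed) = 740/2139 = 0.34596
p₀ = P(outcome | unexposed) = 373/2780 = 0.13417
Under exogeneity and monotonicity, PN = (p₁ − p₀) / p₁.
PN = (0.34596 − 0.13417) / 0.34596 = 0.21178 / 0.34596 ≈ 0.6122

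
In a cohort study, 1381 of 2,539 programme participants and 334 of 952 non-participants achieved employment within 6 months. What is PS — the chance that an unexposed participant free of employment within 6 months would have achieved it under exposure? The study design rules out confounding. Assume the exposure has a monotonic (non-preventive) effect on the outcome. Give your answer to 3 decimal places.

p₁ = P(outcome | exposed) = 1381/2539 = 0.54391
p₀ = P(outcome | unexposed) = 334/952 = 0.35084
Under exogeneity and monotonicity, PS = (p₁ − p₀) / (1 − p₀).
PS = (0.54391 − 0.35084) / (1 − 0.35084) = 0.19307 / 0.64916 ≈ 0.2974

PS ≈ 0.297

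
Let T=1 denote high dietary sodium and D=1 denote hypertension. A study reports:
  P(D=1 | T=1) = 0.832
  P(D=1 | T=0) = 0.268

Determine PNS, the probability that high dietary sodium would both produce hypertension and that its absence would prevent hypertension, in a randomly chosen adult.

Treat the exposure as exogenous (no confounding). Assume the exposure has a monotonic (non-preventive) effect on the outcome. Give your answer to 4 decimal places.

PNS ≈ 0.5640

Let p₁ = 0.832, p₀ = 0.268.
Under exogeneity and monotonicity, PNS = p₁ − p₀.
PNS = 0.832 − 0.268 = 0.564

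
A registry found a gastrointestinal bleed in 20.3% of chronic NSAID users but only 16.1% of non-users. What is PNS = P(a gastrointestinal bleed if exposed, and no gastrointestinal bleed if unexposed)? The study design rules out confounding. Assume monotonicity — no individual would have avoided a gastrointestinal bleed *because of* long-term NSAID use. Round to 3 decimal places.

PNS ≈ 0.042

p₁ = 0.203, p₀ = 0.161.
Under exogeneity and monotonicity, PNS = p₁ − p₀.
PNS = 0.203 − 0.161 = 0.042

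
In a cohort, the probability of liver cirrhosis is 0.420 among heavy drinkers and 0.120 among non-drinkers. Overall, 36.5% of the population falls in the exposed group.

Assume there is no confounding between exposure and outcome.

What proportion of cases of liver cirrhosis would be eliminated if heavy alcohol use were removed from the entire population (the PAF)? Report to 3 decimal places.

Let p₁ = 0.42, p₀ = 0.12.
Overall risk P(Y=1) = π·p₁ + (1−π)·p₀ = 0.365×0.42 + 0.635×0.12 = 0.2295.
Under exogeneity, PAF = [P(Y=1) − p₀] / P(Y=1).
PAF = (0.2295 − 0.12) / 0.2295 ≈ 0.4771

PAF ≈ 0.477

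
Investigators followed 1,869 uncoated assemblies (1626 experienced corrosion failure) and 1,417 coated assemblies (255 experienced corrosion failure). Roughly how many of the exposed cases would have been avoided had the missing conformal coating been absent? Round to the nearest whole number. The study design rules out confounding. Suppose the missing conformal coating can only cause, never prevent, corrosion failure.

about 1290 cases

p₁ = P(outcome | exposed) = 1626/1869 = 0.86998
p₀ = P(outcome | unexposed) = 255/1417 = 0.17996
PN = (p₁ − p₀)/p₁ = (0.86998 − 0.17996) / 0.86998 ≈ 0.79315.
Attributable cases ≈ PN × (exposed cases) = 0.79315 × 1626 ≈ 1289.66.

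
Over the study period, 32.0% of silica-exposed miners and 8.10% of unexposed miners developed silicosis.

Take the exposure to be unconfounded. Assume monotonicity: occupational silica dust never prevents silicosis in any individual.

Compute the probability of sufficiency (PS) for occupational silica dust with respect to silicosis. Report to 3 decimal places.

p₁ = 0.32, p₀ = 0.081.
Under exogeneity and monotonicity, PS = (p₁ − p₀) / (1 − p₀).
PS = (0.32 − 0.081) / (1 − 0.081) = 0.239 / 0.919 ≈ 0.2601

PS ≈ 0.260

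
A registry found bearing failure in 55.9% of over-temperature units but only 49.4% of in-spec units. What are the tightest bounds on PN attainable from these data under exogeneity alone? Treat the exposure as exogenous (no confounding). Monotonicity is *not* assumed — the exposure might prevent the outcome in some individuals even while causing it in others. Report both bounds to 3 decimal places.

0.116 ≤ PN ≤ 0.905

p₁ = 0.559, p₀ = 0.494.
Under exogeneity alone the bounds on PN are max{0,(p₁−p₀)/p₁} ≤ PN ≤ min{1,(1−p₀)/p₁}.
  lower = (p₁ − p₀)/p₁ = 0.065 / 0.559 ≈ 0.1163
  upper = min{1, (1 − p₀)/p₁} = 0.506 / 0.559 ≈ 0.9052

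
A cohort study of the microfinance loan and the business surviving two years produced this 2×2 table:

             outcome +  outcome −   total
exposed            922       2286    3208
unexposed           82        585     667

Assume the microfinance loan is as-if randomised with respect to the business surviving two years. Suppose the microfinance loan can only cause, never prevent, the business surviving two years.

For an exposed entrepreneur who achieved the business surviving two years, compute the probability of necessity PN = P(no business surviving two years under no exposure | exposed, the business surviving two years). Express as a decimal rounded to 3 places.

PN ≈ 0.572

p₁ = P(outcome | exposed) = 922/3208 = 0.28741
p₀ = P(outcome | unexposed) = 82/667 = 0.12294
Under exogeneity and monotonicity, PN = (p₁ − p₀) / p₁.
PN = (0.28741 − 0.12294) / 0.28741 = 0.16447 / 0.28741 ≈ 0.5722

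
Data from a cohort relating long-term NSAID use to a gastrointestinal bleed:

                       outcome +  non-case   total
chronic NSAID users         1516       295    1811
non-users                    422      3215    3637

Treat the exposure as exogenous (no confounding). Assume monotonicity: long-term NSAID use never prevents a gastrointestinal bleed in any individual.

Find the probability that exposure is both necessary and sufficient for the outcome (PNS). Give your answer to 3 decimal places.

p₁ = P(outcome | exposed) = 1516/1811 = 0.83711
p₀ = P(outcome | unexposed) = 422/3637 = 0.11603
Under exogeneity and monotonicity, PNS = p₁ − p₀.
PNS = 0.83711 − 0.11603 = 0.72108

PNS ≈ 0.721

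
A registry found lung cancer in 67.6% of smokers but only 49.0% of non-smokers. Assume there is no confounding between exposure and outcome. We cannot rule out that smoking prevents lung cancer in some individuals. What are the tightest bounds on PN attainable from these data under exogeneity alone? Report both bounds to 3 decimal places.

p₁ = 0.676, p₀ = 0.49.
Under exogeneity alone the bounds on PN are max{0,(p₁−p₀)/p₁} ≤ PN ≤ min{1,(1−p₀)/p₁}.
  lower = (p₁ − p₀)/p₁ = 0.186 / 0.676 ≈ 0.2751
  upper = min{1, (1 − p₀)/p₁} = 0.51 / 0.676 ≈ 0.7544

0.275 ≤ PN ≤ 0.754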